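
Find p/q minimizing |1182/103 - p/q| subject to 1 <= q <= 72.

Expand x = 1182/103 as a continued fraction with the Euclidean algorithm:
  1182 = 11*103 + 49, so a_0 = 11.
  103 = 2*49 + 5, so a_1 = 2.
  49 = 9*5 + 4, so a_2 = 9.
  5 = 1*4 + 1, so a_3 = 1.
  4 = 4*1 + 0, so a_4 = 4.
so x = [11; 2, 9, 1, 4].
Convergents (p_i = a_i*p_{i-1} + p_{i-2}, q_i = a_i*q_{i-1} + q_{i-2} with p_{-2}=0, p_{-1}=1, q_{-2}=1, q_{-1}=0), until the denominator exceeds 72:
  i=0: a_0=11, p_0 = 11*1 + 0 = 11, q_0 = 11*0 + 1 = 1.
  i=1: a_1=2, p_1 = 2*11 + 1 = 23, q_1 = 2*1 + 0 = 2.
  i=2: a_2=9, p_2 = 9*23 + 11 = 218, q_2 = 9*2 + 1 = 19.
  i=3: a_3=1, p_3 = 1*218 + 23 = 241, q_3 = 1*19 + 2 = 21.
  i=4: a_4=4, p_4 = 4*241 + 218 = 1182, q_4 = 4*21 + 19 = 103.
q_4 = 103 > 72, so the last convergent with denominator <= 72 is p_3/q_3 = 241/21.
The closest fraction with denominator <= 72 is either p_3/q_3 or the intermediate fraction (k*p_3 + p_2)/(k*q_3 + q_2) with the largest k >= 1 whose denominator stays <= 72; these approach x as k grows, and every other convergent or intermediate fraction in range is farther away.
Largest k: floor((72 - q_2)/q_3) = floor((72 - 19)/21) = 2.
That gives (2*241 + 218)/(2*21 + 19) = 700/61.
Compare the errors: |x - 241/21| = |1182*21 - 241*103|/(103*21) = 1/2163, and |x - 700/61| = |1182*61 - 700*103|/(103*61) = 2/6283.
Cross-multiplying, 2*2163 = 4326 < 6283 = 1*6283, so 2/6283 is smaller: the intermediate fraction 700/61 is closer to x than 241/21.

700/61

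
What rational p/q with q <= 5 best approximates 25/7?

Expand x = 25/7 as a continued fraction with the Euclidean algorithm:
  25 = 3*7 + 4, so a_0 = 3.
  7 = 1*4 + 3, so a_1 = 1.
  4 = 1*3 + 1, so a_2 = 1.
  3 = 3*1 + 0, so a_3 = 3.
so x = [3; 1, 1, 3].
Convergents (p_i = a_i*p_{i-1} + p_{i-2}, q_i = a_i*q_{i-1} + q_{i-2} with p_{-2}=0, p_{-1}=1, q_{-2}=1, q_{-1}=0), until the denominator exceeds 5:
  i=0: a_0=3, p_0 = 3*1 + 0 = 3, q_0 = 3*0 + 1 = 1.
  i=1: a_1=1, p_1 = 1*3 + 1 = 4, q_1 = 1*1 + 0 = 1.
  i=2: a_2=1, p_2 = 1*4 + 3 = 7, q_2 = 1*1 + 1 = 2.
  i=3: a_3=3, p_3 = 3*7 + 4 = 25, q_3 = 3*2 + 1 = 7.
q_3 = 7 > 5, so the last convergent with denominator <= 5 is p_2/q_2 = 7/2.
The closest fraction with denominator <= 5 is either p_2/q_2 or the intermediate fraction (k*p_2 + p_1)/(k*q_2 + q_1) with the largest k >= 1 whose denominator stays <= 5; these approach x as k grows, and every other convergent or intermediate fraction in range is farther away.
Largest k: floor((5 - q_1)/q_2) = floor((5 - 1)/2) = 2.
That gives (2*7 + 4)/(2*2 + 1) = 18/5.
Compare the errors: |x - 7/2| = |25*2 - 7*7|/(7*2) = 1/14, and |x - 18/5| = |25*5 - 18*7|/(7*5) = 1/35.
Cross-multiplying, 1*14 = 14 < 35 = 1*35, so 1/35 is smaller: the intermediate fraction 18/5 is closer to x than 7/2.

18/5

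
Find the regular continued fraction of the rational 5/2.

[2; 2]

Run the Euclidean algorithm on 5 and 2; the successive quotients are the partial quotients a_0, a_1, ... (each step inverts the fractional part left over by the previous one):
  5 = 2*2 + 1, so a_0 = 2.
  2 = 2*1 + 0, so a_1 = 2.
The remainder reaches 0 after 2 divisions, so the expansion has 2 partial quotients, read off in order.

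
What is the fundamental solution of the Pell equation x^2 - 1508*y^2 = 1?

(x, y) = (233, 6)

First expand sqrt(1508) as a continued fraction. With x_i = (sqrt(1508) + m_i)/d_i and (m_0, d_0) = (0, 1): a_0 = floor(sqrt(1508)) = 38, since 38^2 = 1444 <= 1508 < 1521 = 39^2.
Iterate m_{i+1} = d_i*a_i - m_i, d_{i+1} = (1508 - m_{i+1}^2)/d_i, a_{i+1} = floor((a_0 + m_{i+1})/d_{i+1}):
  m_1 = 1*38 - 0 = 38, d_1 = (1508 - 38^2)/1 = 64/1 = 64, a_1 = floor((38 + 38)/64) = 1.
  m_2 = 64*1 - 38 = 26, d_2 = (1508 - 26^2)/64 = 832/64 = 13, a_2 = floor((38 + 26)/13) = 4.
  m_3 = 13*4 - 26 = 26, d_3 = (1508 - 26^2)/13 = 832/13 = 64, a_3 = floor((38 + 26)/64) = 1.
  m_4 = 64*1 - 26 = 38, d_4 = (1508 - 38^2)/64 = 64/64 = 1, a_4 = floor((38 + 38)/1) = 76.
  m_5 = 1*76 - 38 = 38, d_5 = (1508 - 38^2)/1 = 64/1 = 64: (m_5, d_5) = (m_1, d_1) = (38, 64), so from here the quotients repeat a_1, ..., a_4; the period length is 4.
So sqrt(1508) = [38; (1, 4, 1, 76)] with period length k = 4.
k is even, so the fundamental solution of x^2 - 1508y^2 = 1 is (p_{k-1}, q_{k-1}) = (p_3, q_3); compute convergents through index 3.
Convergents (p_i = a_i*p_{i-1} + p_{i-2}, q_i = a_i*q_{i-1} + q_{i-2} with p_{-2}=0, p_{-1}=1, q_{-2}=1, q_{-1}=0):
  i=0: a_0=38, p_0 = 38*1 + 0 = 38, q_0 = 38*0 + 1 = 1.
  i=1: a_1=1, p_1 = 1*38 + 1 = 39, q_1 = 1*1 + 0 = 1.
  i=2: a_2=4, p_2 = 4*39 + 38 = 194, q_2 = 4*1 + 1 = 5.
  i=3: a_3=1, p_3 = 1*194 + 39 = 233, q_3 = 1*5 + 1 = 6.
Check: 233^2 - 1508*6^2 = 54289 - 54288 = 1, so (x, y) = (233, 6) solves the equation, and by the theorem it is the least positive solution.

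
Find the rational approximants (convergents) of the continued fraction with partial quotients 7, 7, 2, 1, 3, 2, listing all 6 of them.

Using the convergent recurrence p_i = a_i*p_{i-1} + p_{i-2}, q_i = a_i*q_{i-1} + q_{i-2} with p_{-2}=0, p_{-1}=1, q_{-2}=1, q_{-1}=0:
  i=0: a_0=7, p_0 = 7*1 + 0 = 7, q_0 = 7*0 + 1 = 1.
  i=1: a_1=7, p_1 = 7*7 + 1 = 50, q_1 = 7*1 + 0 = 7.
  i=2: a_2=2, p_2 = 2*50 + 7 = 107, q_2 = 2*7 + 1 = 15.
  i=3: a_3=1, p_3 = 1*107 + 50 = 157, q_3 = 1*15 + 7 = 22.
  i=4: a_4=3, p_4 = 3*157 + 107 = 578, q_4 = 3*22 + 15 = 81.
  i=5: a_5=2, p_5 = 2*578 + 157 = 1313, q_5 = 2*81 + 22 = 184.

7/1, 50/7, 107/15, 157/22, 578/81, 1313/184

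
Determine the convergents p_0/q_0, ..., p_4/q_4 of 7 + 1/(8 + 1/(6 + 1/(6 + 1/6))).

7/1, 57/8, 349/49, 2151/302, 13255/1861

Using the convergent recurrence p_i = a_i*p_{i-1} + p_{i-2}, q_i = a_i*q_{i-1} + q_{i-2} with p_{-2}=0, p_{-1}=1, q_{-2}=1, q_{-1}=0:
  i=0: a_0=7, p_0 = 7*1 + 0 = 7, q_0 = 7*0 + 1 = 1.
  i=1: a_1=8, p_1 = 8*7 + 1 = 57, q_1 = 8*1 + 0 = 8.
  i=2: a_2=6, p_2 = 6*57 + 7 = 349, q_2 = 6*8 + 1 = 49.
  i=3: a_3=6, p_3 = 6*349 + 57 = 2151, q_3 = 6*49 + 8 = 302.
  i=4: a_4=6, p_4 = 6*2151 + 349 = 13255, q_4 = 6*302 + 49 = 1861.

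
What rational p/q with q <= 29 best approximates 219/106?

31/15

Expand x = 219/106 as a continued fraction with the Euclidean algorithm:
  219 = 2*106 + 7, so a_0 = 2.
  106 = 15*7 + 1, so a_1 = 15.
  7 = 7*1 + 0, so a_2 = 7.
so x = [2; 15, 7].
Convergents (p_i = a_i*p_{i-1} + p_{i-2}, q_i = a_i*q_{i-1} + q_{i-2} with p_{-2}=0, p_{-1}=1, q_{-2}=1, q_{-1}=0), until the denominator exceeds 29:
  i=0: a_0=2, p_0 = 2*1 + 0 = 2, q_0 = 2*0 + 1 = 1.
  i=1: a_1=15, p_1 = 15*2 + 1 = 31, q_1 = 15*1 + 0 = 15.
  i=2: a_2=7, p_2 = 7*31 + 2 = 219, q_2 = 7*15 + 1 = 106.
q_2 = 106 > 29, so the last convergent with denominator <= 29 is p_1/q_1 = 31/15.
The closest fraction with denominator <= 29 is either p_1/q_1 or the intermediate fraction (k*p_1 + p_0)/(k*q_1 + q_0) with the largest k >= 1 whose denominator stays <= 29; these approach x as k grows, and every other convergent or intermediate fraction in range is farther away.
Largest k: floor((29 - q_0)/q_1) = floor((29 - 1)/15) = 1.
That gives (1*31 + 2)/(1*15 + 1) = 33/16.
Compare the errors: |x - 31/15| = |219*15 - 31*106|/(106*15) = 1/1590, and |x - 33/16| = |219*16 - 33*106|/(106*16) = 6/1696.
Cross-multiplying, 1*1696 = 1696 < 9540 = 6*1590, so 1/1590 is smaller: the convergent 31/15 is closer to x than 33/16.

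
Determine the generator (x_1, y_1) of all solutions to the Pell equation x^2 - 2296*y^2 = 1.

(x, y) = (575, 12)

First expand sqrt(2296) as a continued fraction. With x_i = (sqrt(2296) + m_i)/d_i and (m_0, d_0) = (0, 1): a_0 = floor(sqrt(2296)) = 47, since 47^2 = 2209 <= 2296 < 2304 = 48^2.
Iterate m_{i+1} = d_i*a_i - m_i, d_{i+1} = (2296 - m_{i+1}^2)/d_i, a_{i+1} = floor((a_0 + m_{i+1})/d_{i+1}):
  m_1 = 1*47 - 0 = 47, d_1 = (2296 - 47^2)/1 = 87/1 = 87, a_1 = floor((47 + 47)/87) = 1.
  m_2 = 87*1 - 47 = 40, d_2 = (2296 - 40^2)/87 = 696/87 = 8, a_2 = floor((47 + 40)/8) = 10.
  m_3 = 8*10 - 40 = 40, d_3 = (2296 - 40^2)/8 = 696/8 = 87, a_3 = floor((47 + 40)/87) = 1.
  m_4 = 87*1 - 40 = 47, d_4 = (2296 - 47^2)/87 = 87/87 = 1, a_4 = floor((47 + 47)/1) = 94.
  m_5 = 1*94 - 47 = 47, d_5 = (2296 - 47^2)/1 = 87/1 = 87: (m_5, d_5) = (m_1, d_1) = (47, 87), so from here the quotients repeat a_1, ..., a_4; the period length is 4.
So sqrt(2296) = [47; (1, 10, 1, 94)] with period length k = 4.
k is even, so the fundamental solution of x^2 - 2296y^2 = 1 is (p_{k-1}, q_{k-1}) = (p_3, q_3); compute convergents through index 3.
Convergents (p_i = a_i*p_{i-1} + p_{i-2}, q_i = a_i*q_{i-1} + q_{i-2} with p_{-2}=0, p_{-1}=1, q_{-2}=1, q_{-1}=0):
  i=0: a_0=47, p_0 = 47*1 + 0 = 47, q_0 = 47*0 + 1 = 1.
  i=1: a_1=1, p_1 = 1*47 + 1 = 48, q_1 = 1*1 + 0 = 1.
  i=2: a_2=10, p_2 = 10*48 + 47 = 527, q_2 = 10*1 + 1 = 11.
  i=3: a_3=1, p_3 = 1*527 + 48 = 575, q_3 = 1*11 + 1 = 12.
Check: 575^2 - 2296*12^2 = 330625 - 330624 = 1, so (x, y) = (575, 12) solves the equation, and by the theorem it is the least positive solution.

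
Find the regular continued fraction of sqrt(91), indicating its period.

Write x_i = (sqrt(91) + m_i)/d_i with (m_0, d_0) = (0, 1). a_0 = floor(sqrt(91)) = 9, since 9^2 = 81 <= 91 < 100 = 10^2.
Iterate m_{i+1} = d_i*a_i - m_i, d_{i+1} = (91 - m_{i+1}^2)/d_i, a_{i+1} = floor((a_0 + m_{i+1})/d_{i+1}):
  m_1 = 1*9 - 0 = 9, d_1 = (91 - 9^2)/1 = 10/1 = 10, a_1 = floor((9 + 9)/10) = 1.
  m_2 = 10*1 - 9 = 1, d_2 = (91 - 1^2)/10 = 90/10 = 9, a_2 = floor((9 + 1)/9) = 1.
  m_3 = 9*1 - 1 = 8, d_3 = (91 - 8^2)/9 = 27/9 = 3, a_3 = floor((9 + 8)/3) = 5.
  m_4 = 3*5 - 8 = 7, d_4 = (91 - 7^2)/3 = 42/3 = 14, a_4 = floor((9 + 7)/14) = 1.
  m_5 = 14*1 - 7 = 7, d_5 = (91 - 7^2)/14 = 42/14 = 3, a_5 = floor((9 + 7)/3) = 5.
  m_6 = 3*5 - 7 = 8, d_6 = (91 - 8^2)/3 = 27/3 = 9, a_6 = floor((9 + 8)/9) = 1.
  m_7 = 9*1 - 8 = 1, d_7 = (91 - 1^2)/9 = 90/9 = 10, a_7 = floor((9 + 1)/10) = 1.
  m_8 = 10*1 - 1 = 9, d_8 = (91 - 9^2)/10 = 10/10 = 1, a_8 = floor((9 + 9)/1) = 18.
  m_9 = 1*18 - 9 = 9, d_9 = (91 - 9^2)/1 = 10/1 = 10: (m_9, d_9) = (m_1, d_1) = (9, 10), so from here the quotients repeat a_1, ..., a_8; the period length is 8.
Hence the expansion of sqrt(91) is a_0 = 9 followed by the repeating block 1, 1, 5, 1, 5, 1, 1, 18 (period 8).

[9; (1, 1, 5, 1, 5, 1, 1, 18)]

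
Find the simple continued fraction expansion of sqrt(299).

[17; (3, 2, 3, 34)]

Write x_i = (sqrt(299) + m_i)/d_i with (m_0, d_0) = (0, 1). a_0 = floor(sqrt(299)) = 17, since 17^2 = 289 <= 299 < 324 = 18^2.
Iterate m_{i+1} = d_i*a_i - m_i, d_{i+1} = (299 - m_{i+1}^2)/d_i, a_{i+1} = floor((a_0 + m_{i+1})/d_{i+1}):
  m_1 = 1*17 - 0 = 17, d_1 = (299 - 17^2)/1 = 10/1 = 10, a_1 = floor((17 + 17)/10) = 3.
  m_2 = 10*3 - 17 = 13, d_2 = (299 - 13^2)/10 = 130/10 = 13, a_2 = floor((17 + 13)/13) = 2.
  m_3 = 13*2 - 13 = 13, d_3 = (299 - 13^2)/13 = 130/13 = 10, a_3 = floor((17 + 13)/10) = 3.
  m_4 = 10*3 - 13 = 17, d_4 = (299 - 17^2)/10 = 10/10 = 1, a_4 = floor((17 + 17)/1) = 34.
  m_5 = 1*34 - 17 = 17, d_5 = (299 - 17^2)/1 = 10/1 = 10: (m_5, d_5) = (m_1, d_1) = (17, 10), so from here the quotients repeat a_1, ..., a_4; the period length is 4.
Hence the expansion of sqrt(299) is a_0 = 17 followed by the repeating block 3, 2, 3, 34 (period 4).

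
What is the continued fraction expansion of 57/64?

[0; 1, 8, 7]

Run the Euclidean algorithm on 57 and 64; the successive quotients are the partial quotients a_0, a_1, ... (each step inverts the fractional part left over by the previous one):
  57 = 0*64 + 57, so a_0 = 0.
  64 = 1*57 + 7, so a_1 = 1.
  57 = 8*7 + 1, so a_2 = 8.
  7 = 7*1 + 0, so a_3 = 7.
The remainder reaches 0 after 4 divisions, so the expansion has 4 partial quotients, read off in order.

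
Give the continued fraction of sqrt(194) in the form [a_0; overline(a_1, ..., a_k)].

[13; overline(1, 12, 1, 26)]

Write x_i = (sqrt(194) + m_i)/d_i with (m_0, d_0) = (0, 1). a_0 = floor(sqrt(194)) = 13, since 13^2 = 169 <= 194 < 196 = 14^2.
Iterate m_{i+1} = d_i*a_i - m_i, d_{i+1} = (194 - m_{i+1}^2)/d_i, a_{i+1} = floor((a_0 + m_{i+1})/d_{i+1}):
  m_1 = 1*13 - 0 = 13, d_1 = (194 - 13^2)/1 = 25/1 = 25, a_1 = floor((13 + 13)/25) = 1.
  m_2 = 25*1 - 13 = 12, d_2 = (194 - 12^2)/25 = 50/25 = 2, a_2 = floor((13 + 12)/2) = 12.
  m_3 = 2*12 - 12 = 12, d_3 = (194 - 12^2)/2 = 50/2 = 25, a_3 = floor((13 + 12)/25) = 1.
  m_4 = 25*1 - 12 = 13, d_4 = (194 - 13^2)/25 = 25/25 = 1, a_4 = floor((13 + 13)/1) = 26.
  m_5 = 1*26 - 13 = 13, d_5 = (194 - 13^2)/1 = 25/1 = 25: (m_5, d_5) = (m_1, d_1) = (13, 25), so from here the quotients repeat a_1, ..., a_4; the period length is 4.
Hence the expansion of sqrt(194) is a_0 = 13 followed by the repeating block 1, 12, 1, 26 (period 4).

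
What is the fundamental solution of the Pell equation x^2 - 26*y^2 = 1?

First expand sqrt(26) as a continued fraction. With x_i = (sqrt(26) + m_i)/d_i and (m_0, d_0) = (0, 1): a_0 = floor(sqrt(26)) = 5, since 5^2 = 25 <= 26 < 36 = 6^2.
Iterate m_{i+1} = d_i*a_i - m_i, d_{i+1} = (26 - m_{i+1}^2)/d_i, a_{i+1} = floor((a_0 + m_{i+1})/d_{i+1}):
  m_1 = 1*5 - 0 = 5, d_1 = (26 - 5^2)/1 = 1/1 = 1, a_1 = floor((5 + 5)/1) = 10.
  m_2 = 1*10 - 5 = 5, d_2 = (26 - 5^2)/1 = 1/1 = 1: (m_2, d_2) = (m_1, d_1) = (5, 1), so from here the quotient a_1 repeats; the period length is 1.
So sqrt(26) = [5; (10)] with period length k = 1.
k is odd, so (p_{k-1}, q_{k-1}) only solves x^2 - 26y^2 = -1 and the fundamental solution of x^2 - 26y^2 = 1 is (p_{2k-1}, q_{2k-1}) = (p_1, q_1); compute convergents through index 1, running through the period twice.
Convergents (p_i = a_i*p_{i-1} + p_{i-2}, q_i = a_i*q_{i-1} + q_{i-2} with p_{-2}=0, p_{-1}=1, q_{-2}=1, q_{-1}=0):
  i=0: a_0=5, p_0 = 5*1 + 0 = 5, q_0 = 5*0 + 1 = 1.
  i=1: a_1=10, p_1 = 10*5 + 1 = 51, q_1 = 10*1 + 0 = 10.
Indeed p_0^2 - 26*q_0^2 = 25 - 26 = -1, not +1.
Check: 51^2 - 26*10^2 = 2601 - 2600 = 1, so (x, y) = (51, 10) solves the equation, and by the theorem it is the least positive solution.

(x, y) = (51, 10)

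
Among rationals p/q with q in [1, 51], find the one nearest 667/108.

Expand x = 667/108 as a continued fraction with the Euclidean algorithm:
  667 = 6*108 + 19, so a_0 = 6.
  108 = 5*19 + 13, so a_1 = 5.
  19 = 1*13 + 6, so a_2 = 1.
  13 = 2*6 + 1, so a_3 = 2.
  6 = 6*1 + 0, so a_4 = 6.
so x = [6; 5, 1, 2, 6].
Convergents (p_i = a_i*p_{i-1} + p_{i-2}, q_i = a_i*q_{i-1} + q_{i-2} with p_{-2}=0, p_{-1}=1, q_{-2}=1, q_{-1}=0), until the denominator exceeds 51:
  i=0: a_0=6, p_0 = 6*1 + 0 = 6, q_0 = 6*0 + 1 = 1.
  i=1: a_1=5, p_1 = 5*6 + 1 = 31, q_1 = 5*1 + 0 = 5.
  i=2: a_2=1, p_2 = 1*31 + 6 = 37, q_2 = 1*5 + 1 = 6.
  i=3: a_3=2, p_3 = 2*37 + 31 = 105, q_3 = 2*6 + 5 = 17.
  i=4: a_4=6, p_4 = 6*105 + 37 = 667, q_4 = 6*17 + 6 = 108.
q_4 = 108 > 51, so the last convergent with denominator <= 51 is p_3/q_3 = 105/17.
The closest fraction with denominator <= 51 is either p_3/q_3 or the intermediate fraction (k*p_3 + p_2)/(k*q_3 + q_2) with the largest k >= 1 whose denominator stays <= 51; these approach x as k grows, and every other convergent or intermediate fraction in range is farther away.
Largest k: floor((51 - q_2)/q_3) = floor((51 - 6)/17) = 2.
That gives (2*105 + 37)/(2*17 + 6) = 247/40.
Compare the errors: |x - 105/17| = |667*17 - 105*108|/(108*17) = 1/1836, and |x - 247/40| = |667*40 - 247*108|/(108*40) = 4/4320.
Cross-multiplying, 1*4320 = 4320 < 7344 = 4*1836, so 1/1836 is smaller: the convergent 105/17 is closer to x than 247/40.

105/17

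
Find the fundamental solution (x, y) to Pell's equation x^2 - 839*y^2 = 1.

First expand sqrt(839) as a continued fraction. With x_i = (sqrt(839) + m_i)/d_i and (m_0, d_0) = (0, 1): a_0 = floor(sqrt(839)) = 28, since 28^2 = 784 <= 839 < 841 = 29^2.
Iterate m_{i+1} = d_i*a_i - m_i, d_{i+1} = (839 - m_{i+1}^2)/d_i, a_{i+1} = floor((a_0 + m_{i+1})/d_{i+1}):
  m_1 = 1*28 - 0 = 28, d_1 = (839 - 28^2)/1 = 55/1 = 55, a_1 = floor((28 + 28)/55) = 1.
  m_2 = 55*1 - 28 = 27, d_2 = (839 - 27^2)/55 = 110/55 = 2, a_2 = floor((28 + 27)/2) = 27.
  m_3 = 2*27 - 27 = 27, d_3 = (839 - 27^2)/2 = 110/2 = 55, a_3 = floor((28 + 27)/55) = 1.
  m_4 = 55*1 - 27 = 28, d_4 = (839 - 28^2)/55 = 55/55 = 1, a_4 = floor((28 + 28)/1) = 56.
  m_5 = 1*56 - 28 = 28, d_5 = (839 - 28^2)/1 = 55/1 = 55: (m_5, d_5) = (m_1, d_1) = (28, 55), so from here the quotients repeat a_1, ..., a_4; the period length is 4.
So sqrt(839) = [28; (1, 27, 1, 56)] with period length k = 4.
k is even, so the fundamental solution of x^2 - 839y^2 = 1 is (p_{k-1}, q_{k-1}) = (p_3, q_3); compute convergents through index 3.
Convergents (p_i = a_i*p_{i-1} + p_{i-2}, q_i = a_i*q_{i-1} + q_{i-2} with p_{-2}=0, p_{-1}=1, q_{-2}=1, q_{-1}=0):
  i=0: a_0=28, p_0 = 28*1 + 0 = 28, q_0 = 28*0 + 1 = 1.
  i=1: a_1=1, p_1 = 1*28 + 1 = 29, q_1 = 1*1 + 0 = 1.
  i=2: a_2=27, p_2 = 27*29 + 28 = 811, q_2 = 27*1 + 1 = 28.
  i=3: a_3=1, p_3 = 1*811 + 29 = 840, q_3 = 1*28 + 1 = 29.
Check: 840^2 - 839*29^2 = 705600 - 705599 = 1, so (x, y) = (840, 29) solves the equation, and by the theorem it is the least positive solution.

(x, y) = (840, 29)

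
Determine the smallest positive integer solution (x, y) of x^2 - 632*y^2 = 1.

(x, y) = (7743, 308)

First expand sqrt(632) as a continued fraction. With x_i = (sqrt(632) + m_i)/d_i and (m_0, d_0) = (0, 1): a_0 = floor(sqrt(632)) = 25, since 25^2 = 625 <= 632 < 676 = 26^2.
Iterate m_{i+1} = d_i*a_i - m_i, d_{i+1} = (632 - m_{i+1}^2)/d_i, a_{i+1} = floor((a_0 + m_{i+1})/d_{i+1}):
  m_1 = 1*25 - 0 = 25, d_1 = (632 - 25^2)/1 = 7/1 = 7, a_1 = floor((25 + 25)/7) = 7.
  m_2 = 7*7 - 25 = 24, d_2 = (632 - 24^2)/7 = 56/7 = 8, a_2 = floor((25 + 24)/8) = 6.
  m_3 = 8*6 - 24 = 24, d_3 = (632 - 24^2)/8 = 56/8 = 7, a_3 = floor((25 + 24)/7) = 7.
  m_4 = 7*7 - 24 = 25, d_4 = (632 - 25^2)/7 = 7/7 = 1, a_4 = floor((25 + 25)/1) = 50.
  m_5 = 1*50 - 25 = 25, d_5 = (632 - 25^2)/1 = 7/1 = 7: (m_5, d_5) = (m_1, d_1) = (25, 7), so from here the quotients repeat a_1, ..., a_4; the period length is 4.
So sqrt(632) = [25; (7, 6, 7, 50)] with period length k = 4.
k is even, so the fundamental solution of x^2 - 632y^2 = 1 is (p_{k-1}, q_{k-1}) = (p_3, q_3); compute convergents through index 3.
Convergents (p_i = a_i*p_{i-1} + p_{i-2}, q_i = a_i*q_{i-1} + q_{i-2} with p_{-2}=0, p_{-1}=1, q_{-2}=1, q_{-1}=0):
  i=0: a_0=25, p_0 = 25*1 + 0 = 25, q_0 = 25*0 + 1 = 1.
  i=1: a_1=7, p_1 = 7*25 + 1 = 176, q_1 = 7*1 + 0 = 7.
  i=2: a_2=6, p_2 = 6*176 + 25 = 1081, q_2 = 6*7 + 1 = 43.
  i=3: a_3=7, p_3 = 7*1081 + 176 = 7743, q_3 = 7*43 + 7 = 308.
Check: 7743^2 - 632*308^2 = 59954049 - 59954048 = 1, so (x, y) = (7743, 308) solves the equation, and by the theorem it is the least positive solution.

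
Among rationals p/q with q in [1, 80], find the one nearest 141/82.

98/57

Expand x = 141/82 as a continued fraction with the Euclidean algorithm:
  141 = 1*82 + 59, so a_0 = 1.
  82 = 1*59 + 23, so a_1 = 1.
  59 = 2*23 + 13, so a_2 = 2.
  23 = 1*13 + 10, so a_3 = 1.
  13 = 1*10 + 3, so a_4 = 1.
  10 = 3*3 + 1, so a_5 = 3.
  3 = 3*1 + 0, so a_6 = 3.
so x = [1; 1, 2, 1, 1, 3, 3].
Convergents (p_i = a_i*p_{i-1} + p_{i-2}, q_i = a_i*q_{i-1} + q_{i-2} with p_{-2}=0, p_{-1}=1, q_{-2}=1, q_{-1}=0), until the denominator exceeds 80:
  i=0: a_0=1, p_0 = 1*1 + 0 = 1, q_0 = 1*0 + 1 = 1.
  i=1: a_1=1, p_1 = 1*1 + 1 = 2, q_1 = 1*1 + 0 = 1.
  i=2: a_2=2, p_2 = 2*2 + 1 = 5, q_2 = 2*1 + 1 = 3.
  i=3: a_3=1, p_3 = 1*5 + 2 = 7, q_3 = 1*3 + 1 = 4.
  i=4: a_4=1, p_4 = 1*7 + 5 = 12, q_4 = 1*4 + 3 = 7.
  i=5: a_5=3, p_5 = 3*12 + 7 = 43, q_5 = 3*7 + 4 = 25.
  i=6: a_6=3, p_6 = 3*43 + 12 = 141, q_6 = 3*25 + 7 = 82.
q_6 = 82 > 80, so the last convergent with denominator <= 80 is p_5/q_5 = 43/25.
The closest fraction with denominator <= 80 is either p_5/q_5 or the intermediate fraction (k*p_5 + p_4)/(k*q_5 + q_4) with the largest k >= 1 whose denominator stays <= 80; these approach x as k grows, and every other convergent or intermediate fraction in range is farther away.
Largest k: floor((80 - q_4)/q_5) = floor((80 - 7)/25) = 2.
That gives (2*43 + 12)/(2*25 + 7) = 98/57.
Compare the errors: |x - 43/25| = |141*25 - 43*82|/(82*25) = 1/2050, and |x - 98/57| = |141*57 - 98*82|/(82*57) = 1/4674.
Cross-multiplying, 1*2050 = 2050 < 4674 = 1*4674, so 1/4674 is smaller: the intermediate fraction 98/57 is closer to x than 43/25.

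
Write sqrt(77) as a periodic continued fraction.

Write x_i = (sqrt(77) + m_i)/d_i with (m_0, d_0) = (0, 1). a_0 = floor(sqrt(77)) = 8, since 8^2 = 64 <= 77 < 81 = 9^2.
Iterate m_{i+1} = d_i*a_i - m_i, d_{i+1} = (77 - m_{i+1}^2)/d_i, a_{i+1} = floor((a_0 + m_{i+1})/d_{i+1}):
  m_1 = 1*8 - 0 = 8, d_1 = (77 - 8^2)/1 = 13/1 = 13, a_1 = floor((8 + 8)/13) = 1.
  m_2 = 13*1 - 8 = 5, d_2 = (77 - 5^2)/13 = 52/13 = 4, a_2 = floor((8 + 5)/4) = 3.
  m_3 = 4*3 - 5 = 7, d_3 = (77 - 7^2)/4 = 28/4 = 7, a_3 = floor((8 + 7)/7) = 2.
  m_4 = 7*2 - 7 = 7, d_4 = (77 - 7^2)/7 = 28/7 = 4, a_4 = floor((8 + 7)/4) = 3.
  m_5 = 4*3 - 7 = 5, d_5 = (77 - 5^2)/4 = 52/4 = 13, a_5 = floor((8 + 5)/13) = 1.
  m_6 = 13*1 - 5 = 8, d_6 = (77 - 8^2)/13 = 13/13 = 1, a_6 = floor((8 + 8)/1) = 16.
  m_7 = 1*16 - 8 = 8, d_7 = (77 - 8^2)/1 = 13/1 = 13: (m_7, d_7) = (m_1, d_1) = (8, 13), so from here the quotients repeat a_1, ..., a_6; the period length is 6.
Hence the expansion of sqrt(77) is a_0 = 8 followed by the repeating block 1, 3, 2, 3, 1, 16 (period 6).

[8; (1, 3, 2, 3, 1, 16)]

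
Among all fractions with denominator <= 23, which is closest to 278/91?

Expand x = 278/91 as a continued fraction with the Euclidean algorithm:
  278 = 3*91 + 5, so a_0 = 3.
  91 = 18*5 + 1, so a_1 = 18.
  5 = 5*1 + 0, so a_2 = 5.
so x = [3; 18, 5].
Convergents (p_i = a_i*p_{i-1} + p_{i-2}, q_i = a_i*q_{i-1} + q_{i-2} with p_{-2}=0, p_{-1}=1, q_{-2}=1, q_{-1}=0), until the denominator exceeds 23:
  i=0: a_0=3, p_0 = 3*1 + 0 = 3, q_0 = 3*0 + 1 = 1.
  i=1: a_1=18, p_1 = 18*3 + 1 = 55, q_1 = 18*1 + 0 = 18.
  i=2: a_2=5, p_2 = 5*55 + 3 = 278, q_2 = 5*18 + 1 = 91.
q_2 = 91 > 23, so the last convergent with denominator <= 23 is p_1/q_1 = 55/18.
The closest fraction with denominator <= 23 is either p_1/q_1 or the intermediate fraction (k*p_1 + p_0)/(k*q_1 + q_0) with the largest k >= 1 whose denominator stays <= 23; these approach x as k grows, and every other convergent or intermediate fraction in range is farther away.
Largest k: floor((23 - q_0)/q_1) = floor((23 - 1)/18) = 1.
That gives (1*55 + 3)/(1*18 + 1) = 58/19.
Compare the errors: |x - 55/18| = |278*18 - 55*91|/(91*18) = 1/1638, and |x - 58/19| = |278*19 - 58*91|/(91*19) = 4/1729.
Cross-multiplying, 1*1729 = 1729 < 6552 = 4*1638, so 1/1638 is smaller: the convergent 55/18 is closer to x than 58/19.

55/18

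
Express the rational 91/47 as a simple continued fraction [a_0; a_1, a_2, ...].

[1; 1, 14, 1, 2]

Run the Euclidean algorithm on 91 and 47; the successive quotients are the partial quotients a_0, a_1, ... (each step inverts the fractional part left over by the previous one):
  91 = 1*47 + 44, so a_0 = 1.
  47 = 1*44 + 3, so a_1 = 1.
  44 = 14*3 + 2, so a_2 = 14.
  3 = 1*2 + 1, so a_3 = 1.
  2 = 2*1 + 0, so a_4 = 2.
The remainder reaches 0 after 5 divisions, so the expansion has 5 partial quotients, read off in order.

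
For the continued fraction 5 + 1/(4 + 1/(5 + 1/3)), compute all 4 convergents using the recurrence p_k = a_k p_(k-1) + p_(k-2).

Using the convergent recurrence p_i = a_i*p_{i-1} + p_{i-2}, q_i = a_i*q_{i-1} + q_{i-2} with p_{-2}=0, p_{-1}=1, q_{-2}=1, q_{-1}=0:
  i=0: a_0=5, p_0 = 5*1 + 0 = 5, q_0 = 5*0 + 1 = 1.
  i=1: a_1=4, p_1 = 4*5 + 1 = 21, q_1 = 4*1 + 0 = 4.
  i=2: a_2=5, p_2 = 5*21 + 5 = 110, q_2 = 5*4 + 1 = 21.
  i=3: a_3=3, p_3 = 3*110 + 21 = 351, q_3 = 3*21 + 4 = 67.

5/1, 21/4, 110/21, 351/67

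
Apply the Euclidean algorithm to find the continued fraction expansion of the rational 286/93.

Run the Euclidean algorithm on 286 and 93; the successive quotients are the partial quotients a_0, a_1, ... (each step inverts the fractional part left over by the previous one):
  286 = 3*93 + 7, so a_0 = 3.
  93 = 13*7 + 2, so a_1 = 13.
  7 = 3*2 + 1, so a_2 = 3.
  2 = 2*1 + 0, so a_3 = 2.
The remainder reaches 0 after 4 divisions, so the expansion has 4 partial quotients, read off in order.

[3; 13, 3, 2]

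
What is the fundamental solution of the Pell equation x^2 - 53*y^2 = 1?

(x, y) = (66249, 9100)

First expand sqrt(53) as a continued fraction. With x_i = (sqrt(53) + m_i)/d_i and (m_0, d_0) = (0, 1): a_0 = floor(sqrt(53)) = 7, since 7^2 = 49 <= 53 < 64 = 8^2.
Iterate m_{i+1} = d_i*a_i - m_i, d_{i+1} = (53 - m_{i+1}^2)/d_i, a_{i+1} = floor((a_0 + m_{i+1})/d_{i+1}):
  m_1 = 1*7 - 0 = 7, d_1 = (53 - 7^2)/1 = 4/1 = 4, a_1 = floor((7 + 7)/4) = 3.
  m_2 = 4*3 - 7 = 5, d_2 = (53 - 5^2)/4 = 28/4 = 7, a_2 = floor((7 + 5)/7) = 1.
  m_3 = 7*1 - 5 = 2, d_3 = (53 - 2^2)/7 = 49/7 = 7, a_3 = floor((7 + 2)/7) = 1.
  m_4 = 7*1 - 2 = 5, d_4 = (53 - 5^2)/7 = 28/7 = 4, a_4 = floor((7 + 5)/4) = 3.
  m_5 = 4*3 - 5 = 7, d_5 = (53 - 7^2)/4 = 4/4 = 1, a_5 = floor((7 + 7)/1) = 14.
  m_6 = 1*14 - 7 = 7, d_6 = (53 - 7^2)/1 = 4/1 = 4: (m_6, d_6) = (m_1, d_1) = (7, 4), so from here the quotients repeat a_1, ..., a_5; the period length is 5.
So sqrt(53) = [7; (3, 1, 1, 3, 14)] with period length k = 5.
k is odd, so (p_{k-1}, q_{k-1}) only solves x^2 - 53y^2 = -1 and the fundamental solution of x^2 - 53y^2 = 1 is (p_{2k-1}, q_{2k-1}) = (p_9, q_9); compute convergents through index 9, running through the period twice.
Convergents (p_i = a_i*p_{i-1} + p_{i-2}, q_i = a_i*q_{i-1} + q_{i-2} with p_{-2}=0, p_{-1}=1, q_{-2}=1, q_{-1}=0):
  i=0: a_0=7, p_0 = 7*1 + 0 = 7, q_0 = 7*0 + 1 = 1.
  i=1: a_1=3, p_1 = 3*7 + 1 = 22, q_1 = 3*1 + 0 = 3.
  i=2: a_2=1, p_2 = 1*22 + 7 = 29, q_2 = 1*3 + 1 = 4.
  i=3: a_3=1, p_3 = 1*29 + 22 = 51, q_3 = 1*4 + 3 = 7.
  i=4: a_4=3, p_4 = 3*51 + 29 = 182, q_4 = 3*7 + 4 = 25.
  i=5: a_5=14, p_5 = 14*182 + 51 = 2599, q_5 = 14*25 + 7 = 357.
  i=6: a_6=3, p_6 = 3*2599 + 182 = 7979, q_6 = 3*357 + 25 = 1096.
  i=7: a_7=1, p_7 = 1*7979 + 2599 = 10578, q_7 = 1*1096 + 357 = 1453.
  i=8: a_8=1, p_8 = 1*10578 + 7979 = 18557, q_8 = 1*1453 + 1096 = 2549.
  i=9: a_9=3, p_9 = 3*18557 + 10578 = 66249, q_9 = 3*2549 + 1453 = 9100.
Indeed p_4^2 - 53*q_4^2 = 33124 - 33125 = -1, not +1.
Check: 66249^2 - 53*9100^2 = 4388930001 - 4388930000 = 1, so (x, y) = (66249, 9100) solves the equation, and by the theorem it is the least positive solution.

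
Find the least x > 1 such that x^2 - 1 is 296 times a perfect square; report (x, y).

First expand sqrt(296) as a continued fraction. With x_i = (sqrt(296) + m_i)/d_i and (m_0, d_0) = (0, 1): a_0 = floor(sqrt(296)) = 17, since 17^2 = 289 <= 296 < 324 = 18^2.
Iterate m_{i+1} = d_i*a_i - m_i, d_{i+1} = (296 - m_{i+1}^2)/d_i, a_{i+1} = floor((a_0 + m_{i+1})/d_{i+1}):
  m_1 = 1*17 - 0 = 17, d_1 = (296 - 17^2)/1 = 7/1 = 7, a_1 = floor((17 + 17)/7) = 4.
  m_2 = 7*4 - 17 = 11, d_2 = (296 - 11^2)/7 = 175/7 = 25, a_2 = floor((17 + 11)/25) = 1.
  m_3 = 25*1 - 11 = 14, d_3 = (296 - 14^2)/25 = 100/25 = 4, a_3 = floor((17 + 14)/4) = 7.
  m_4 = 4*7 - 14 = 14, d_4 = (296 - 14^2)/4 = 100/4 = 25, a_4 = floor((17 + 14)/25) = 1.
  m_5 = 25*1 - 14 = 11, d_5 = (296 - 11^2)/25 = 175/25 = 7, a_5 = floor((17 + 11)/7) = 4.
  m_6 = 7*4 - 11 = 17, d_6 = (296 - 17^2)/7 = 7/7 = 1, a_6 = floor((17 + 17)/1) = 34.
  m_7 = 1*34 - 17 = 17, d_7 = (296 - 17^2)/1 = 7/1 = 7: (m_7, d_7) = (m_1, d_1) = (17, 7), so from here the quotients repeat a_1, ..., a_6; the period length is 6.
So sqrt(296) = [17; (4, 1, 7, 1, 4, 34)] with period length k = 6.
k is even, so the fundamental solution of x^2 - 296y^2 = 1 is (p_{k-1}, q_{k-1}) = (p_5, q_5); compute convergents through index 5.
Convergents (p_i = a_i*p_{i-1} + p_{i-2}, q_i = a_i*q_{i-1} + q_{i-2} with p_{-2}=0, p_{-1}=1, q_{-2}=1, q_{-1}=0):
  i=0: a_0=17, p_0 = 17*1 + 0 = 17, q_0 = 17*0 + 1 = 1.
  i=1: a_1=4, p_1 = 4*17 + 1 = 69, q_1 = 4*1 + 0 = 4.
  i=2: a_2=1, p_2 = 1*69 + 17 = 86, q_2 = 1*4 + 1 = 5.
  i=3: a_3=7, p_3 = 7*86 + 69 = 671, q_3 = 7*5 + 4 = 39.
  i=4: a_4=1, p_4 = 1*671 + 86 = 757, q_4 = 1*39 + 5 = 44.
  i=5: a_5=4, p_5 = 4*757 + 671 = 3699, q_5 = 4*44 + 39 = 215.
Check: 3699^2 - 296*215^2 = 13682601 - 13682600 = 1, so (x, y) = (3699, 215) solves the equation, and by the theorem it is the least positive solution.

(x, y) = (3699, 215)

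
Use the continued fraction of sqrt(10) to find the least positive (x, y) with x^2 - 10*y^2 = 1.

First expand sqrt(10) as a continued fraction. With x_i = (sqrt(10) + m_i)/d_i and (m_0, d_0) = (0, 1): a_0 = floor(sqrt(10)) = 3, since 3^2 = 9 <= 10 < 16 = 4^2.
Iterate m_{i+1} = d_i*a_i - m_i, d_{i+1} = (10 - m_{i+1}^2)/d_i, a_{i+1} = floor((a_0 + m_{i+1})/d_{i+1}):
  m_1 = 1*3 - 0 = 3, d_1 = (10 - 3^2)/1 = 1/1 = 1, a_1 = floor((3 + 3)/1) = 6.
  m_2 = 1*6 - 3 = 3, d_2 = (10 - 3^2)/1 = 1/1 = 1: (m_2, d_2) = (m_1, d_1) = (3, 1), so from here the quotient a_1 repeats; the period length is 1.
So sqrt(10) = [3; (6)] with period length k = 1.
k is odd, so (p_{k-1}, q_{k-1}) only solves x^2 - 10y^2 = -1 and the fundamental solution of x^2 - 10y^2 = 1 is (p_{2k-1}, q_{2k-1}) = (p_1, q_1); compute convergents through index 1, running through the period twice.
Convergents (p_i = a_i*p_{i-1} + p_{i-2}, q_i = a_i*q_{i-1} + q_{i-2} with p_{-2}=0, p_{-1}=1, q_{-2}=1, q_{-1}=0):
  i=0: a_0=3, p_0 = 3*1 + 0 = 3, q_0 = 3*0 + 1 = 1.
  i=1: a_1=6, p_1 = 6*3 + 1 = 19, q_1 = 6*1 + 0 = 6.
Indeed p_0^2 - 10*q_0^2 = 9 - 10 = -1, not +1.
Check: 19^2 - 10*6^2 = 361 - 360 = 1, so (x, y) = (19, 6) solves the equation, and by the theorem it is the least positive solution.

(x, y) = (19, 6)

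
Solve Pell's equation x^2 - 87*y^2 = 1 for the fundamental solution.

(x, y) = (28, 3)

First expand sqrt(87) as a continued fraction. With x_i = (sqrt(87) + m_i)/d_i and (m_0, d_0) = (0, 1): a_0 = floor(sqrt(87)) = 9, since 9^2 = 81 <= 87 < 100 = 10^2.
Iterate m_{i+1} = d_i*a_i - m_i, d_{i+1} = (87 - m_{i+1}^2)/d_i, a_{i+1} = floor((a_0 + m_{i+1})/d_{i+1}):
  m_1 = 1*9 - 0 = 9, d_1 = (87 - 9^2)/1 = 6/1 = 6, a_1 = floor((9 + 9)/6) = 3.
  m_2 = 6*3 - 9 = 9, d_2 = (87 - 9^2)/6 = 6/6 = 1, a_2 = floor((9 + 9)/1) = 18.
  m_3 = 1*18 - 9 = 9, d_3 = (87 - 9^2)/1 = 6/1 = 6: (m_3, d_3) = (m_1, d_1) = (9, 6), so from here the quotients repeat a_1, a_2; the period length is 2.
So sqrt(87) = [9; (3, 18)] with period length k = 2.
k is even, so the fundamental solution of x^2 - 87y^2 = 1 is (p_{k-1}, q_{k-1}) = (p_1, q_1); compute convergents through index 1.
Convergents (p_i = a_i*p_{i-1} + p_{i-2}, q_i = a_i*q_{i-1} + q_{i-2} with p_{-2}=0, p_{-1}=1, q_{-2}=1, q_{-1}=0):
  i=0: a_0=9, p_0 = 9*1 + 0 = 9, q_0 = 9*0 + 1 = 1.
  i=1: a_1=3, p_1 = 3*9 + 1 = 28, q_1 = 3*1 + 0 = 3.
Check: 28^2 - 87*3^2 = 784 - 783 = 1, so (x, y) = (28, 3) solves the equation, and by the theorem it is the least positive solution.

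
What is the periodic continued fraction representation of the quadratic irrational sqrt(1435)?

[37; (1, 7, 2, 3, 7, 3, 2, 7, 1, 74)]

Write x_i = (sqrt(1435) + m_i)/d_i with (m_0, d_0) = (0, 1). a_0 = floor(sqrt(1435)) = 37, since 37^2 = 1369 <= 1435 < 1444 = 38^2.
Iterate m_{i+1} = d_i*a_i - m_i, d_{i+1} = (1435 - m_{i+1}^2)/d_i, a_{i+1} = floor((a_0 + m_{i+1})/d_{i+1}):
  m_1 = 1*37 - 0 = 37, d_1 = (1435 - 37^2)/1 = 66/1 = 66, a_1 = floor((37 + 37)/66) = 1.
  m_2 = 66*1 - 37 = 29, d_2 = (1435 - 29^2)/66 = 594/66 = 9, a_2 = floor((37 + 29)/9) = 7.
  m_3 = 9*7 - 29 = 34, d_3 = (1435 - 34^2)/9 = 279/9 = 31, a_3 = floor((37 + 34)/31) = 2.
  m_4 = 31*2 - 34 = 28, d_4 = (1435 - 28^2)/31 = 651/31 = 21, a_4 = floor((37 + 28)/21) = 3.
  m_5 = 21*3 - 28 = 35, d_5 = (1435 - 35^2)/21 = 210/21 = 10, a_5 = floor((37 + 35)/10) = 7.
  m_6 = 10*7 - 35 = 35, d_6 = (1435 - 35^2)/10 = 210/10 = 21, a_6 = floor((37 + 35)/21) = 3.
  m_7 = 21*3 - 35 = 28, d_7 = (1435 - 28^2)/21 = 651/21 = 31, a_7 = floor((37 + 28)/31) = 2.
  m_8 = 31*2 - 28 = 34, d_8 = (1435 - 34^2)/31 = 279/31 = 9, a_8 = floor((37 + 34)/9) = 7.
  m_9 = 9*7 - 34 = 29, d_9 = (1435 - 29^2)/9 = 594/9 = 66, a_9 = floor((37 + 29)/66) = 1.
  m_10 = 66*1 - 29 = 37, d_10 = (1435 - 37^2)/66 = 66/66 = 1, a_10 = floor((37 + 37)/1) = 74.
  m_11 = 1*74 - 37 = 37, d_11 = (1435 - 37^2)/1 = 66/1 = 66: (m_11, d_11) = (m_1, d_1) = (37, 66), so from here the quotients repeat a_1, ..., a_10; the period length is 10.
Hence the expansion of sqrt(1435) is a_0 = 37 followed by the repeating block 1, 7, 2, 3, 7, 3, 2, 7, 1, 74 (period 10).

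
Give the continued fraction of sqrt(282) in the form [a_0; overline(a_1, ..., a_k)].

[16; overline(1, 3, 1, 4, 1, 3, 1, 32)]

Write x_i = (sqrt(282) + m_i)/d_i with (m_0, d_0) = (0, 1). a_0 = floor(sqrt(282)) = 16, since 16^2 = 256 <= 282 < 289 = 17^2.
Iterate m_{i+1} = d_i*a_i - m_i, d_{i+1} = (282 - m_{i+1}^2)/d_i, a_{i+1} = floor((a_0 + m_{i+1})/d_{i+1}):
  m_1 = 1*16 - 0 = 16, d_1 = (282 - 16^2)/1 = 26/1 = 26, a_1 = floor((16 + 16)/26) = 1.
  m_2 = 26*1 - 16 = 10, d_2 = (282 - 10^2)/26 = 182/26 = 7, a_2 = floor((16 + 10)/7) = 3.
  m_3 = 7*3 - 10 = 11, d_3 = (282 - 11^2)/7 = 161/7 = 23, a_3 = floor((16 + 11)/23) = 1.
  m_4 = 23*1 - 11 = 12, d_4 = (282 - 12^2)/23 = 138/23 = 6, a_4 = floor((16 + 12)/6) = 4.
  m_5 = 6*4 - 12 = 12, d_5 = (282 - 12^2)/6 = 138/6 = 23, a_5 = floor((16 + 12)/23) = 1.
  m_6 = 23*1 - 12 = 11, d_6 = (282 - 11^2)/23 = 161/23 = 7, a_6 = floor((16 + 11)/7) = 3.
  m_7 = 7*3 - 11 = 10, d_7 = (282 - 10^2)/7 = 182/7 = 26, a_7 = floor((16 + 10)/26) = 1.
  m_8 = 26*1 - 10 = 16, d_8 = (282 - 16^2)/26 = 26/26 = 1, a_8 = floor((16 + 16)/1) = 32.
  m_9 = 1*32 - 16 = 16, d_9 = (282 - 16^2)/1 = 26/1 = 26: (m_9, d_9) = (m_1, d_1) = (16, 26), so from here the quotients repeat a_1, ..., a_8; the period length is 8.
Hence the expansion of sqrt(282) is a_0 = 16 followed by the repeating block 1, 3, 1, 4, 1, 3, 1, 32 (period 8).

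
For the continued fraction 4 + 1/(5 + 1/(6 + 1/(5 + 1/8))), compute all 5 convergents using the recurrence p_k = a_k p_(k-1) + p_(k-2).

4/1, 21/5, 130/31, 671/160, 5498/1311

Using the convergent recurrence p_i = a_i*p_{i-1} + p_{i-2}, q_i = a_i*q_{i-1} + q_{i-2} with p_{-2}=0, p_{-1}=1, q_{-2}=1, q_{-1}=0:
  i=0: a_0=4, p_0 = 4*1 + 0 = 4, q_0 = 4*0 + 1 = 1.
  i=1: a_1=5, p_1 = 5*4 + 1 = 21, q_1 = 5*1 + 0 = 5.
  i=2: a_2=6, p_2 = 6*21 + 4 = 130, q_2 = 6*5 + 1 = 31.
  i=3: a_3=5, p_3 = 5*130 + 21 = 671, q_3 = 5*31 + 5 = 160.
  i=4: a_4=8, p_4 = 8*671 + 130 = 5498, q_4 = 8*160 + 31 = 1311.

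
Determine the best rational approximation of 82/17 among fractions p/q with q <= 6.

Expand x = 82/17 as a continued fraction with the Euclidean algorithm:
  82 = 4*17 + 14, so a_0 = 4.
  17 = 1*14 + 3, so a_1 = 1.
  14 = 4*3 + 2, so a_2 = 4.
  3 = 1*2 + 1, so a_3 = 1.
  2 = 2*1 + 0, so a_4 = 2.
so x = [4; 1, 4, 1, 2].
Convergents (p_i = a_i*p_{i-1} + p_{i-2}, q_i = a_i*q_{i-1} + q_{i-2} with p_{-2}=0, p_{-1}=1, q_{-2}=1, q_{-1}=0), until the denominator exceeds 6:
  i=0: a_0=4, p_0 = 4*1 + 0 = 4, q_0 = 4*0 + 1 = 1.
  i=1: a_1=1, p_1 = 1*4 + 1 = 5, q_1 = 1*1 + 0 = 1.
  i=2: a_2=4, p_2 = 4*5 + 4 = 24, q_2 = 4*1 + 1 = 5.
  i=3: a_3=1, p_3 = 1*24 + 5 = 29, q_3 = 1*5 + 1 = 6.
  i=4: a_4=2, p_4 = 2*29 + 24 = 82, q_4 = 2*6 + 5 = 17.
q_4 = 17 > 6, so the last convergent with denominator <= 6 is p_3/q_3 = 29/6.
The closest fraction with denominator <= 6 is either p_3/q_3 or the intermediate fraction (k*p_3 + p_2)/(k*q_3 + q_2) with the largest k >= 1 whose denominator stays <= 6; these approach x as k grows, and every other convergent or intermediate fraction in range is farther away.
Largest k: floor((6 - q_2)/q_3) = floor((6 - 5)/6) = 0.
Since k = 0, no intermediate fraction beyond p_3/q_3 has denominator <= 6, so the convergent 29/6 is the closest (its error is |82*6 - 29*17|/(17*6) = 1/102).

29/6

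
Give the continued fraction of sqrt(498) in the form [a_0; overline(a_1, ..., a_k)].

Write x_i = (sqrt(498) + m_i)/d_i with (m_0, d_0) = (0, 1). a_0 = floor(sqrt(498)) = 22, since 22^2 = 484 <= 498 < 529 = 23^2.
Iterate m_{i+1} = d_i*a_i - m_i, d_{i+1} = (498 - m_{i+1}^2)/d_i, a_{i+1} = floor((a_0 + m_{i+1})/d_{i+1}):
  m_1 = 1*22 - 0 = 22, d_1 = (498 - 22^2)/1 = 14/1 = 14, a_1 = floor((22 + 22)/14) = 3.
  m_2 = 14*3 - 22 = 20, d_2 = (498 - 20^2)/14 = 98/14 = 7, a_2 = floor((22 + 20)/7) = 6.
  m_3 = 7*6 - 20 = 22, d_3 = (498 - 22^2)/7 = 14/7 = 2, a_3 = floor((22 + 22)/2) = 22.
  m_4 = 2*22 - 22 = 22, d_4 = (498 - 22^2)/2 = 14/2 = 7, a_4 = floor((22 + 22)/7) = 6.
  m_5 = 7*6 - 22 = 20, d_5 = (498 - 20^2)/7 = 98/7 = 14, a_5 = floor((22 + 20)/14) = 3.
  m_6 = 14*3 - 20 = 22, d_6 = (498 - 22^2)/14 = 14/14 = 1, a_6 = floor((22 + 22)/1) = 44.
  m_7 = 1*44 - 22 = 22, d_7 = (498 - 22^2)/1 = 14/1 = 14: (m_7, d_7) = (m_1, d_1) = (22, 14), so from here the quotients repeat a_1, ..., a_6; the period length is 6.
Hence the expansion of sqrt(498) is a_0 = 22 followed by the repeating block 3, 6, 22, 6, 3, 44 (period 6).

[22; overline(3, 6, 22, 6, 3, 44)]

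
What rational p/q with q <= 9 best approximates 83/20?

Expand x = 83/20 as a continued fraction with the Euclidean algorithm:
  83 = 4*20 + 3, so a_0 = 4.
  20 = 6*3 + 2, so a_1 = 6.
  3 = 1*2 + 1, so a_2 = 1.
  2 = 2*1 + 0, so a_3 = 2.
so x = [4; 6, 1, 2].
Convergents (p_i = a_i*p_{i-1} + p_{i-2}, q_i = a_i*q_{i-1} + q_{i-2} with p_{-2}=0, p_{-1}=1, q_{-2}=1, q_{-1}=0), until the denominator exceeds 9:
  i=0: a_0=4, p_0 = 4*1 + 0 = 4, q_0 = 4*0 + 1 = 1.
  i=1: a_1=6, p_1 = 6*4 + 1 = 25, q_1 = 6*1 + 0 = 6.
  i=2: a_2=1, p_2 = 1*25 + 4 = 29, q_2 = 1*6 + 1 = 7.
  i=3: a_3=2, p_3 = 2*29 + 25 = 83, q_3 = 2*7 + 6 = 20.
q_3 = 20 > 9, so the last convergent with denominator <= 9 is p_2/q_2 = 29/7.
The closest fraction with denominator <= 9 is either p_2/q_2 or the intermediate fraction (k*p_2 + p_1)/(k*q_2 + q_1) with the largest k >= 1 whose denominator stays <= 9; these approach x as k grows, and every other convergent or intermediate fraction in range is farther away.
Largest k: floor((9 - q_1)/q_2) = floor((9 - 6)/7) = 0.
Since k = 0, no intermediate fraction beyond p_2/q_2 has denominator <= 9, so the convergent 29/7 is the closest (its error is |83*7 - 29*20|/(20*7) = 1/140).

29/7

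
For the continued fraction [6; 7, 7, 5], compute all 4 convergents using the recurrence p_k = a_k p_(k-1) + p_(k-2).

6/1, 43/7, 307/50, 1578/257

Using the convergent recurrence p_i = a_i*p_{i-1} + p_{i-2}, q_i = a_i*q_{i-1} + q_{i-2} with p_{-2}=0, p_{-1}=1, q_{-2}=1, q_{-1}=0:
  i=0: a_0=6, p_0 = 6*1 + 0 = 6, q_0 = 6*0 + 1 = 1.
  i=1: a_1=7, p_1 = 7*6 + 1 = 43, q_1 = 7*1 + 0 = 7.
  i=2: a_2=7, p_2 = 7*43 + 6 = 307, q_2 = 7*7 + 1 = 50.
  i=3: a_3=5, p_3 = 5*307 + 43 = 1578, q_3 = 5*50 + 7 = 257.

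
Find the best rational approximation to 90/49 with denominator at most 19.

11/6

Expand x = 90/49 as a continued fraction with the Euclidean algorithm:
  90 = 1*49 + 41, so a_0 = 1.
  49 = 1*41 + 8, so a_1 = 1.
  41 = 5*8 + 1, so a_2 = 5.
  8 = 8*1 + 0, so a_3 = 8.
so x = [1; 1, 5, 8].
Convergents (p_i = a_i*p_{i-1} + p_{i-2}, q_i = a_i*q_{i-1} + q_{i-2} with p_{-2}=0, p_{-1}=1, q_{-2}=1, q_{-1}=0), until the denominator exceeds 19:
  i=0: a_0=1, p_0 = 1*1 + 0 = 1, q_0 = 1*0 + 1 = 1.
  i=1: a_1=1, p_1 = 1*1 + 1 = 2, q_1 = 1*1 + 0 = 1.
  i=2: a_2=5, p_2 = 5*2 + 1 = 11, q_2 = 5*1 + 1 = 6.
  i=3: a_3=8, p_3 = 8*11 + 2 = 90, q_3 = 8*6 + 1 = 49.
q_3 = 49 > 19, so the last convergent with denominator <= 19 is p_2/q_2 = 11/6.
The closest fraction with denominator <= 19 is either p_2/q_2 or the intermediate fraction (k*p_2 + p_1)/(k*q_2 + q_1) with the largest k >= 1 whose denominator stays <= 19; these approach x as k grows, and every other convergent or intermediate fraction in range is farther away.
Largest k: floor((19 - q_1)/q_2) = floor((19 - 1)/6) = 3.
That gives (3*11 + 2)/(3*6 + 1) = 35/19.
Compare the errors: |x - 11/6| = |90*6 - 11*49|/(49*6) = 1/294, and |x - 35/19| = |90*19 - 35*49|/(49*19) = 5/931.
Cross-multiplying, 1*931 = 931 < 1470 = 5*294, so 1/294 is smaller: the convergent 11/6 is closer to x than 35/19.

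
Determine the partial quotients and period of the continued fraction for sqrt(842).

[29; (58)]

Write x_i = (sqrt(842) + m_i)/d_i with (m_0, d_0) = (0, 1). a_0 = floor(sqrt(842)) = 29, since 29^2 = 841 <= 842 < 900 = 30^2.
Iterate m_{i+1} = d_i*a_i - m_i, d_{i+1} = (842 - m_{i+1}^2)/d_i, a_{i+1} = floor((a_0 + m_{i+1})/d_{i+1}):
  m_1 = 1*29 - 0 = 29, d_1 = (842 - 29^2)/1 = 1/1 = 1, a_1 = floor((29 + 29)/1) = 58.
  m_2 = 1*58 - 29 = 29, d_2 = (842 - 29^2)/1 = 1/1 = 1: (m_2, d_2) = (m_1, d_1) = (29, 1), so from here the quotient a_1 repeats; the period length is 1.
Hence the expansion of sqrt(842) is a_0 = 29 followed by the repeating block 58 (period 1).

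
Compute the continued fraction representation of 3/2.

Run the Euclidean algorithm on 3 and 2; the successive quotients are the partial quotients a_0, a_1, ... (each step inverts the fractional part left over by the previous one):
  3 = 1*2 + 1, so a_0 = 1.
  2 = 2*1 + 0, so a_1 = 2.
The remainder reaches 0 after 2 divisions, so the expansion has 2 partial quotients, read off in order.

[1; 2]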